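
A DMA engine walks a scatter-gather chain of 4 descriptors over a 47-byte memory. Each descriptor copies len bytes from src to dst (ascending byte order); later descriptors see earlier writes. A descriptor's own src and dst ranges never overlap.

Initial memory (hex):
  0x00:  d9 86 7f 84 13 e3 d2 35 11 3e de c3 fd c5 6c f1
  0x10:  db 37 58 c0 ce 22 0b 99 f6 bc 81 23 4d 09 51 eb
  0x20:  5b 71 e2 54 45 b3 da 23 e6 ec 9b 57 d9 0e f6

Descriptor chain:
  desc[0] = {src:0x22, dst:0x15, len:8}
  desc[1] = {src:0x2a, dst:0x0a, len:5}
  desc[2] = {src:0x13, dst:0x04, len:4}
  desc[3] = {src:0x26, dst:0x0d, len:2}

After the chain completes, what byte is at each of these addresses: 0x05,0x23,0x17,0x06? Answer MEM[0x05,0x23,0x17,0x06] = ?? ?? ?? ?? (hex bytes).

#0 dst[0x15+8] := {0xe2,0x54,0x45,0xb3,0xda,0x23,0xe6,0xec}
#1 dst[0x0a+5] := {0x9b,0x57,0xd9,0x0e,0xf6}
#2 dst[0x04+4] := {0xc0,0xce,0xe2,0x54}
#3 dst[0x0d+2] := {0xda,0x23}
query mem[0x05]=0xce, mem[0x23]=0x54, mem[0x17]=0x45, mem[0x06]=0xe2

MEM[0x05,0x23,0x17,0x06] = ce 54 45 e2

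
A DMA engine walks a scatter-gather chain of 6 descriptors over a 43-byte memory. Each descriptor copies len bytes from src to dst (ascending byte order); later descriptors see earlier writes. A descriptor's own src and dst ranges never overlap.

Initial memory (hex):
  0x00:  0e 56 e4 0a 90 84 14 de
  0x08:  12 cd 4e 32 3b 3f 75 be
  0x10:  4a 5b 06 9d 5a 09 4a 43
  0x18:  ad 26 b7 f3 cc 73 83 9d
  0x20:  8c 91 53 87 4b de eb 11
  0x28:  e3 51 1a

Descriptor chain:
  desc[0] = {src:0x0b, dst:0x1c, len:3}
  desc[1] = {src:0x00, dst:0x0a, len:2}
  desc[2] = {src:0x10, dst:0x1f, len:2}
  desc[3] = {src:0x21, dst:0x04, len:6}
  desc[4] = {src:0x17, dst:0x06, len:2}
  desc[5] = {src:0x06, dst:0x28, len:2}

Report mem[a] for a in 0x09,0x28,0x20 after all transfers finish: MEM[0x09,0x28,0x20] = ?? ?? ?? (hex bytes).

D0: mem[0x1c..0x1e] <- [32 3b 3f]
D1: mem[0x0a..0x0b] <- [0e 56]
D2: mem[0x1f..0x20] <- [4a 5b]
D3: mem[0x04..0x09] <- [91 53 87 4b de eb]
D4: mem[0x06..0x07] <- [43 ad]
D5: mem[0x28..0x29] <- [43 ad]
query mem[0x09]=0xeb, mem[0x28]=0x43, mem[0x20]=0x5b

MEM[0x09,0x28,0x20] = eb 43 5b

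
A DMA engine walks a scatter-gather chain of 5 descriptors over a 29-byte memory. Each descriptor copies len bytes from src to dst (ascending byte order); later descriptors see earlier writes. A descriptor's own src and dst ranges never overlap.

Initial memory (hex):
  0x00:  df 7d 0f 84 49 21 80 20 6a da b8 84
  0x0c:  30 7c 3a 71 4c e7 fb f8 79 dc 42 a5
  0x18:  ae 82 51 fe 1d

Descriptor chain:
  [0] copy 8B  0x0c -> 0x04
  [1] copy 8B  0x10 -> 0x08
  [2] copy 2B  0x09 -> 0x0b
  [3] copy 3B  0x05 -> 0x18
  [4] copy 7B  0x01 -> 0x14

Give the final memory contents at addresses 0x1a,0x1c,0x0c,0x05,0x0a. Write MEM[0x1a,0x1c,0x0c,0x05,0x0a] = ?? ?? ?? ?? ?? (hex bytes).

MEM[0x1a,0x1c,0x0c,0x05,0x0a] = 71 1d fb 7c fb

D0: mem[0x04..0x0b] <- [30 7c 3a 71 4c e7 fb f8]
D1: mem[0x08..0x0f] <- [4c e7 fb f8 79 dc 42 a5]
D2: mem[0x0b..0x0c] <- [e7 fb]
D3: mem[0x18..0x1a] <- [7c 3a 71]
D4: mem[0x14..0x1a] <- [7d 0f 84 30 7c 3a 71]
query mem[0x1a]=0x71, mem[0x1c]=0x1d, mem[0x0c]=0xfb, mem[0x05]=0x7c, mem[0x0a]=0xfb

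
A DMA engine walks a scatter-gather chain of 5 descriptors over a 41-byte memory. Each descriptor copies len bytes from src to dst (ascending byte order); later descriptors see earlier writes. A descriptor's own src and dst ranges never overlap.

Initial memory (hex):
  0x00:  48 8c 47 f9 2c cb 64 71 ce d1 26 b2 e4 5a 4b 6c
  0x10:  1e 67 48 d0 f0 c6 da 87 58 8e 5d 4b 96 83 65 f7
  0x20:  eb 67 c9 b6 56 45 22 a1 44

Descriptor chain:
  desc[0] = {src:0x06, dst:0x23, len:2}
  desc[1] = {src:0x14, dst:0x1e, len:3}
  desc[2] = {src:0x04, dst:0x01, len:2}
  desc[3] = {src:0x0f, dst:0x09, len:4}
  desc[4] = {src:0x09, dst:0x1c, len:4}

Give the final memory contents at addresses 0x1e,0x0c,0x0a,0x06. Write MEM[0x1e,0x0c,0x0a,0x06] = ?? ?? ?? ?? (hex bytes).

[0] 0x06->0x23 len=2 : 64 71
[1] 0x14->0x1e len=3 : f0 c6 da
[2] 0x04->0x01 len=2 : 2c cb
[3] 0x0f->0x09 len=4 : 6c 1e 67 48
[4] 0x09->0x1c len=4 : 6c 1e 67 48
query mem[0x1e]=0x67, mem[0x0c]=0x48, mem[0x0a]=0x1e, mem[0x06]=0x64

MEM[0x1e,0x0c,0x0a,0x06] = 67 48 1e 64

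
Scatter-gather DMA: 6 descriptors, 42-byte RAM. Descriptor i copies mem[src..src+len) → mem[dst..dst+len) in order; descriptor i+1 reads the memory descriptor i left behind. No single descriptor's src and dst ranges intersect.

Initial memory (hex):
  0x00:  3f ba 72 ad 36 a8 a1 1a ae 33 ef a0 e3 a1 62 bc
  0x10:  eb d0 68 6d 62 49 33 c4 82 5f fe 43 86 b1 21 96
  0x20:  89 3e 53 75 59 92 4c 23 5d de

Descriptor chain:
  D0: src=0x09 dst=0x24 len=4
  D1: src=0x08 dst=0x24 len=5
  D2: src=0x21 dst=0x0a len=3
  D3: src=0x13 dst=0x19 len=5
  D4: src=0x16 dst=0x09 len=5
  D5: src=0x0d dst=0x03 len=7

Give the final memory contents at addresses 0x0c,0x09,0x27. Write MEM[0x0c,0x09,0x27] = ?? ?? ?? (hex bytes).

D0: mem[0x24..0x27] <- [33 ef a0 e3]
D1: mem[0x24..0x28] <- [ae 33 ef a0 e3]
D2: mem[0x0a..0x0c] <- [3e 53 75]
D3: mem[0x19..0x1d] <- [6d 62 49 33 c4]
D4: mem[0x09..0x0d] <- [33 c4 82 6d 62]
D5: mem[0x03..0x09] <- [62 62 bc eb d0 68 6d]
query mem[0x0c]=0x6d, mem[0x09]=0x6d, mem[0x27]=0xa0

MEM[0x0c,0x09,0x27] = 6d 6d a0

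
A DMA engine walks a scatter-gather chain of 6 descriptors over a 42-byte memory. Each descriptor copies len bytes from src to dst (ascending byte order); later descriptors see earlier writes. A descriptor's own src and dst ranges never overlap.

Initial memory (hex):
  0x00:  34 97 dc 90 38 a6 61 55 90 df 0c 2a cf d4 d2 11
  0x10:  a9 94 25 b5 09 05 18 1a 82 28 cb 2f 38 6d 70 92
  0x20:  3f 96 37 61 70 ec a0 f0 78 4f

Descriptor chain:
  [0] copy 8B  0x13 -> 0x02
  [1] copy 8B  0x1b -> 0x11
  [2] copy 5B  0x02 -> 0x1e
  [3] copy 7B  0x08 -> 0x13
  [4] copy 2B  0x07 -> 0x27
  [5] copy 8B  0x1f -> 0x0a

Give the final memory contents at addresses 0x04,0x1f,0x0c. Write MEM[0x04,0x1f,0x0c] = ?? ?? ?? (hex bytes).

[0] 0x13->0x02 len=8 : b5 09 05 18 1a 82 28 cb
[1] 0x1b->0x11 len=8 : 2f 38 6d 70 92 3f 96 37
[2] 0x02->0x1e len=5 : b5 09 05 18 1a
[3] 0x08->0x13 len=7 : 28 cb 0c 2a cf d4 d2
[4] 0x07->0x27 len=2 : 82 28
[5] 0x1f->0x0a len=8 : 09 05 18 1a 61 70 ec a0
query mem[0x04]=0x05, mem[0x1f]=0x09, mem[0x0c]=0x18

MEM[0x04,0x1f,0x0c] = 05 09 18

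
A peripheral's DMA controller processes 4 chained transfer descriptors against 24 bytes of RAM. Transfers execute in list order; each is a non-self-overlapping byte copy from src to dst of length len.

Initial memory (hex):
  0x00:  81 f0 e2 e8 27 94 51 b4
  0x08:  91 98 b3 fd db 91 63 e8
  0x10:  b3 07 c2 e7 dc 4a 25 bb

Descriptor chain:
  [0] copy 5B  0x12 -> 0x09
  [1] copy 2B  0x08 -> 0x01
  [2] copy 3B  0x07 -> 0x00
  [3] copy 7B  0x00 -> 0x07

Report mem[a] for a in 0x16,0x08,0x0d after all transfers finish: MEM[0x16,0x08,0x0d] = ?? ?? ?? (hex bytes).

MEM[0x16,0x08,0x0d] = 25 91 51

[0] 0x12->0x09 len=5 : c2 e7 dc 4a 25
[1] 0x08->0x01 len=2 : 91 c2
[2] 0x07->0x00 len=3 : b4 91 c2
[3] 0x00->0x07 len=7 : b4 91 c2 e8 27 94 51
query mem[0x16]=0x25, mem[0x08]=0x91, mem[0x0d]=0x51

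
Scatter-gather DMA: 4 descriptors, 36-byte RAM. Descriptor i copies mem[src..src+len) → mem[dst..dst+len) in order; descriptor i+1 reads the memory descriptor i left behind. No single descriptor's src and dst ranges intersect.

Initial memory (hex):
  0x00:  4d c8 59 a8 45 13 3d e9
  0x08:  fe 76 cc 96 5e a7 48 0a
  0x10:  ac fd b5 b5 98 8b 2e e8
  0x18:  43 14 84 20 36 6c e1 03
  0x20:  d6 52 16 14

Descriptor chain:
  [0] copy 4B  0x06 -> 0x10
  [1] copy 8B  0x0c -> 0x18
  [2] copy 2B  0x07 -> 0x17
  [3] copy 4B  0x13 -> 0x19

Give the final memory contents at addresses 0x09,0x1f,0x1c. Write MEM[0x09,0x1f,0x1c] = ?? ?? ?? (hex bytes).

MEM[0x09,0x1f,0x1c] = 76 76 2e

#0 dst[0x10+4] := {0x3d,0xe9,0xfe,0x76}
#1 dst[0x18+8] := {0x5e,0xa7,0x48,0x0a,0x3d,0xe9,0xfe,0x76}
#2 dst[0x17+2] := {0xe9,0xfe}
#3 dst[0x19+4] := {0x76,0x98,0x8b,0x2e}
query mem[0x09]=0x76, mem[0x1f]=0x76, mem[0x1c]=0x2e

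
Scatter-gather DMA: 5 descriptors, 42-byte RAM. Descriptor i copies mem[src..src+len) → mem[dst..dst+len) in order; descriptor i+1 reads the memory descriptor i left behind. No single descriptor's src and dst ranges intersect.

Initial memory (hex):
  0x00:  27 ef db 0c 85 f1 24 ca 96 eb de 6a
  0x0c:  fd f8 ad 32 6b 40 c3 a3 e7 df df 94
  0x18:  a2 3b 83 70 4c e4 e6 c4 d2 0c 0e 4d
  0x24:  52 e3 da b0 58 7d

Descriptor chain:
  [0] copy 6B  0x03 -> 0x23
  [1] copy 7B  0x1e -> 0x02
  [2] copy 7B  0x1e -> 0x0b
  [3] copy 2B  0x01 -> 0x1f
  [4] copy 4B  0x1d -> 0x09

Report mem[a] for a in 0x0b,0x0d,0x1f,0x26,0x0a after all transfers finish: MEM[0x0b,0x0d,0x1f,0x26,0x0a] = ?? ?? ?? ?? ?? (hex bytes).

D0: mem[0x23..0x28] <- [0c 85 f1 24 ca 96]
D1: mem[0x02..0x08] <- [e6 c4 d2 0c 0e 0c 85]
D2: mem[0x0b..0x11] <- [e6 c4 d2 0c 0e 0c 85]
D3: mem[0x1f..0x20] <- [ef e6]
D4: mem[0x09..0x0c] <- [e4 e6 ef e6]
query mem[0x0b]=0xef, mem[0x0d]=0xd2, mem[0x1f]=0xef, mem[0x26]=0x24, mem[0x0a]=0xe6

MEM[0x0b,0x0d,0x1f,0x26,0x0a] = ef d2 ef 24 e6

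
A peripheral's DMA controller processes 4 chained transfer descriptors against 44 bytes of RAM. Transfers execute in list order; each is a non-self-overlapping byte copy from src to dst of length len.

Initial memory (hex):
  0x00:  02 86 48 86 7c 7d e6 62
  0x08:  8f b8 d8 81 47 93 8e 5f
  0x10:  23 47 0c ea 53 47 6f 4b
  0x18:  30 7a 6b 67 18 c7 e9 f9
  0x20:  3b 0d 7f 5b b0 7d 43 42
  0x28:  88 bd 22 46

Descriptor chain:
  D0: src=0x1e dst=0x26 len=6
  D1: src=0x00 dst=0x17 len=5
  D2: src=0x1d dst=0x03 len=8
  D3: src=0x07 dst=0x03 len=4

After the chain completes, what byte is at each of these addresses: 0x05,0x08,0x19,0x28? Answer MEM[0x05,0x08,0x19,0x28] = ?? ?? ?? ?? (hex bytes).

#0 dst[0x26+6] := {0xe9,0xf9,0x3b,0x0d,0x7f,0x5b}
#1 dst[0x17+5] := {0x02,0x86,0x48,0x86,0x7c}
#2 dst[0x03+8] := {0xc7,0xe9,0xf9,0x3b,0x0d,0x7f,0x5b,0xb0}
#3 dst[0x03+4] := {0x0d,0x7f,0x5b,0xb0}
query mem[0x05]=0x5b, mem[0x08]=0x7f, mem[0x19]=0x48, mem[0x28]=0x3b

MEM[0x05,0x08,0x19,0x28] = 5b 7f 48 3b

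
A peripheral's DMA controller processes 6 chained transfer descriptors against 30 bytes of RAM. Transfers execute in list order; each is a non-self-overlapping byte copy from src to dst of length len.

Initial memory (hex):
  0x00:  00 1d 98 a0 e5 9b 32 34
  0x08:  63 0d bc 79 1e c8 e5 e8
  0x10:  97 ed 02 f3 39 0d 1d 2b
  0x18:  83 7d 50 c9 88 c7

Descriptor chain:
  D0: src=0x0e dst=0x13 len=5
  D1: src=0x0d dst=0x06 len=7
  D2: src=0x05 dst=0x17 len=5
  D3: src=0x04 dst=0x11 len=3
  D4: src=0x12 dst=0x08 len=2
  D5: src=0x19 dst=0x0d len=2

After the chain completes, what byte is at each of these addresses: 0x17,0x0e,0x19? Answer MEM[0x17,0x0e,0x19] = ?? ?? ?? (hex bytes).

MEM[0x17,0x0e,0x19] = 9b e8 e5

[0] 0x0e->0x13 len=5 : e5 e8 97 ed 02
[1] 0x0d->0x06 len=7 : c8 e5 e8 97 ed 02 e5
[2] 0x05->0x17 len=5 : 9b c8 e5 e8 97
[3] 0x04->0x11 len=3 : e5 9b c8
[4] 0x12->0x08 len=2 : 9b c8
[5] 0x19->0x0d len=2 : e5 e8
query mem[0x17]=0x9b, mem[0x0e]=0xe8, mem[0x19]=0xe5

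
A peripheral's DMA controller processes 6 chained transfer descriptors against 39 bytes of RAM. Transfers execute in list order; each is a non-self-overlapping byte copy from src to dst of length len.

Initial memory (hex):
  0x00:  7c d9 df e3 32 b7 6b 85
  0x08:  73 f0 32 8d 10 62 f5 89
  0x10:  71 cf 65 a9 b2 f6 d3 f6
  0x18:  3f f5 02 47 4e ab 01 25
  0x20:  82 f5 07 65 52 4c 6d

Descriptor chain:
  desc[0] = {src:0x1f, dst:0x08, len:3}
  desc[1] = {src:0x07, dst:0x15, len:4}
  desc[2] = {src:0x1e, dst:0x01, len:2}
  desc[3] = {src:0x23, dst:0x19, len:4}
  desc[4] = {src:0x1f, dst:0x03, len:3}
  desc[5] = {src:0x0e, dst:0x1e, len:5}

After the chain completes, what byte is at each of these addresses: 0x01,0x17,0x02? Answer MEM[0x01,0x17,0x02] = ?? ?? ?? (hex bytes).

D0: mem[0x08..0x0a] <- [25 82 f5]
D1: mem[0x15..0x18] <- [85 25 82 f5]
D2: mem[0x01..0x02] <- [01 25]
D3: mem[0x19..0x1c] <- [65 52 4c 6d]
D4: mem[0x03..0x05] <- [25 82 f5]
D5: mem[0x1e..0x22] <- [f5 89 71 cf 65]
query mem[0x01]=0x01, mem[0x17]=0x82, mem[0x02]=0x25

MEM[0x01,0x17,0x02] = 01 82 25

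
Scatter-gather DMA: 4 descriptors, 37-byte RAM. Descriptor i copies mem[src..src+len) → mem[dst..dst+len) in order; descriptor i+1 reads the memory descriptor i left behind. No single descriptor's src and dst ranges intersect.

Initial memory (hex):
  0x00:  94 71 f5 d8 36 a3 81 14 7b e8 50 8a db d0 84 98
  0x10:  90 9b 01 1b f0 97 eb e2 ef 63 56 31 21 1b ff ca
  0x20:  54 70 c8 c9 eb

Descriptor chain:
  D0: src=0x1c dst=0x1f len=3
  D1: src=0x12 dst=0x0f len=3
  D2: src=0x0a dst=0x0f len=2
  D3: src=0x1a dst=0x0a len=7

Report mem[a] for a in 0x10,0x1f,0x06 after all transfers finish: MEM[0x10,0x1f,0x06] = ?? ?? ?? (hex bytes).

MEM[0x10,0x1f,0x06] = 1b 21 81

D0: mem[0x1f..0x21] <- [21 1b ff]
D1: mem[0x0f..0x11] <- [01 1b f0]
D2: mem[0x0f..0x10] <- [50 8a]
D3: mem[0x0a..0x10] <- [56 31 21 1b ff 21 1b]
query mem[0x10]=0x1b, mem[0x1f]=0x21, mem[0x06]=0x81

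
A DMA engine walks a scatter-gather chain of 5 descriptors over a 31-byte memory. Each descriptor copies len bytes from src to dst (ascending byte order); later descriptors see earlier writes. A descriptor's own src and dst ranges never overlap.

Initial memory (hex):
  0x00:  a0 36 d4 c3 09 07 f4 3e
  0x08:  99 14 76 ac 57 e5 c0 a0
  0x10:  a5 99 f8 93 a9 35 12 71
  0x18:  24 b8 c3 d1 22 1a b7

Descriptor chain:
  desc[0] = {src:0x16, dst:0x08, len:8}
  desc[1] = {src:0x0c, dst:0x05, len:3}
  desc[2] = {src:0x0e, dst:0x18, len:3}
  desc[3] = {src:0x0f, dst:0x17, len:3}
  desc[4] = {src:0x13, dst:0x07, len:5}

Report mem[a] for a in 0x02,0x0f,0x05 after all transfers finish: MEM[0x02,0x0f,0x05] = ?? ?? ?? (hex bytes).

MEM[0x02,0x0f,0x05] = d4 1a c3

[0] 0x16->0x08 len=8 : 12 71 24 b8 c3 d1 22 1a
[1] 0x0c->0x05 len=3 : c3 d1 22
[2] 0x0e->0x18 len=3 : 22 1a a5
[3] 0x0f->0x17 len=3 : 1a a5 99
[4] 0x13->0x07 len=5 : 93 a9 35 12 1a
query mem[0x02]=0xd4, mem[0x0f]=0x1a, mem[0x05]=0xc3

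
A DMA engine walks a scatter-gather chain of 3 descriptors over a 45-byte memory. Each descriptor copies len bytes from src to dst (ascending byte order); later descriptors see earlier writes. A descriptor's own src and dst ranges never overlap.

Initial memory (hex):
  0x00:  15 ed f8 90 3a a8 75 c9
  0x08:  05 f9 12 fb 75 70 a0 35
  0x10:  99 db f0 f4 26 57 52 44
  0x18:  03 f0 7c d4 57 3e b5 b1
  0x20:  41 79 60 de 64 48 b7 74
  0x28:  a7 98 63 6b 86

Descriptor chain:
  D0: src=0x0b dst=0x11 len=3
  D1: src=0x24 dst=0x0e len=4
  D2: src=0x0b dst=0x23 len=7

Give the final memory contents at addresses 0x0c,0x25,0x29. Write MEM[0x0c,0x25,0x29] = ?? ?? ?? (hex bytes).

[0] 0x0b->0x11 len=3 : fb 75 70
[1] 0x24->0x0e len=4 : 64 48 b7 74
[2] 0x0b->0x23 len=7 : fb 75 70 64 48 b7 74
query mem[0x0c]=0x75, mem[0x25]=0x70, mem[0x29]=0x74

MEM[0x0c,0x25,0x29] = 75 70 74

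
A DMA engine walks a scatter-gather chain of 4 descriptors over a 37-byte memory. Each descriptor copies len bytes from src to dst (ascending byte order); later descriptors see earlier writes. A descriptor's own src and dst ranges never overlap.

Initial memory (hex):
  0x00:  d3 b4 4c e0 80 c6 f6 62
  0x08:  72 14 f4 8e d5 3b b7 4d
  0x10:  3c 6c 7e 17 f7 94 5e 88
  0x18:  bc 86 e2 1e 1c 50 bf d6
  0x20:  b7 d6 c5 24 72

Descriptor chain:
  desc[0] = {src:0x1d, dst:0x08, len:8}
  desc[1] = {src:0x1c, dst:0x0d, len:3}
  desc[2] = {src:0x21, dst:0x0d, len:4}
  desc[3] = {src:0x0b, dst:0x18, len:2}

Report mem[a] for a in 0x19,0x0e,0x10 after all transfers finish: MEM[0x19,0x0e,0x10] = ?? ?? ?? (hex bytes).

MEM[0x19,0x0e,0x10] = d6 c5 72

  after D0: wrote 8B at 0x08 = 50bfd6b7d6c52472
  after D1: wrote 3B at 0x0d = 1c50bf
  after D2: wrote 4B at 0x0d = d6c52472
  after D3: wrote 2B at 0x18 = b7d6
query mem[0x19]=0xd6, mem[0x0e]=0xc5, mem[0x10]=0x72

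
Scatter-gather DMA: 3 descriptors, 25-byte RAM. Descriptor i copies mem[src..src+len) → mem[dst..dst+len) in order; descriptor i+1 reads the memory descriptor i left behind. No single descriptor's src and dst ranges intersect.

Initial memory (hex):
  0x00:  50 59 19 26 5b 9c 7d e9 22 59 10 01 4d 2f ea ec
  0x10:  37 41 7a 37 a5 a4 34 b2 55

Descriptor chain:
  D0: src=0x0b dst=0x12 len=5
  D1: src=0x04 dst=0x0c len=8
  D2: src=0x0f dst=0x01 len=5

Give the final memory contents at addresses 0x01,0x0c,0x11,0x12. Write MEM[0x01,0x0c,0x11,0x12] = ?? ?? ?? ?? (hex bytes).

MEM[0x01,0x0c,0x11,0x12] = e9 5b 59 10

[0] 0x0b->0x12 len=5 : 01 4d 2f ea ec
[1] 0x04->0x0c len=8 : 5b 9c 7d e9 22 59 10 01
[2] 0x0f->0x01 len=5 : e9 22 59 10 01
query mem[0x01]=0xe9, mem[0x0c]=0x5b, mem[0x11]=0x59, mem[0x12]=0x10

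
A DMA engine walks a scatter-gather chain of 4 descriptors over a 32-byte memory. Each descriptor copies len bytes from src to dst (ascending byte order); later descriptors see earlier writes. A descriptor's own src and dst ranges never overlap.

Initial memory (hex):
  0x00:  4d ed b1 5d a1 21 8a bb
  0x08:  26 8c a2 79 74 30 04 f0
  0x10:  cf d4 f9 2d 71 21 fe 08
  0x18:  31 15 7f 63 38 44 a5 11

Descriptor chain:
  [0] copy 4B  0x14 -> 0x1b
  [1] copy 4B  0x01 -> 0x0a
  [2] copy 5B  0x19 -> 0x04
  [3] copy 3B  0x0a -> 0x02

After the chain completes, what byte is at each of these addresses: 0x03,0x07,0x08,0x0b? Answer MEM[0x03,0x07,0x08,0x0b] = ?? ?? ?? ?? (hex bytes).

MEM[0x03,0x07,0x08,0x0b] = b1 21 fe b1

D0: mem[0x1b..0x1e] <- [71 21 fe 08]
D1: mem[0x0a..0x0d] <- [ed b1 5d a1]
D2: mem[0x04..0x08] <- [15 7f 71 21 fe]
D3: mem[0x02..0x04] <- [ed b1 5d]
query mem[0x03]=0xb1, mem[0x07]=0x21, mem[0x08]=0xfe, mem[0x0b]=0xb1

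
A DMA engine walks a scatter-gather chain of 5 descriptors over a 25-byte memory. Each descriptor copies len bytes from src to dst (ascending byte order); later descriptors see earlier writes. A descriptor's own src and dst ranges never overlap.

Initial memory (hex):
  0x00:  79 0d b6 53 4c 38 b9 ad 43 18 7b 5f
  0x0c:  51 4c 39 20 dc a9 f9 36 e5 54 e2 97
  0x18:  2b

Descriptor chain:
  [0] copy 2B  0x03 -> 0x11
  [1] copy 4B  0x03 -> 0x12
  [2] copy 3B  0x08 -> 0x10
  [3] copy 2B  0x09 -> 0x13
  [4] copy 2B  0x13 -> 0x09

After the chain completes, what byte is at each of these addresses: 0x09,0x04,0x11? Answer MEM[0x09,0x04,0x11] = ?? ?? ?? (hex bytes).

MEM[0x09,0x04,0x11] = 18 4c 18

#0 dst[0x11+2] := {0x53,0x4c}
#1 dst[0x12+4] := {0x53,0x4c,0x38,0xb9}
#2 dst[0x10+3] := {0x43,0x18,0x7b}
#3 dst[0x13+2] := {0x18,0x7b}
#4 dst[0x09+2] := {0x18,0x7b}
query mem[0x09]=0x18, mem[0x04]=0x4c, mem[0x11]=0x18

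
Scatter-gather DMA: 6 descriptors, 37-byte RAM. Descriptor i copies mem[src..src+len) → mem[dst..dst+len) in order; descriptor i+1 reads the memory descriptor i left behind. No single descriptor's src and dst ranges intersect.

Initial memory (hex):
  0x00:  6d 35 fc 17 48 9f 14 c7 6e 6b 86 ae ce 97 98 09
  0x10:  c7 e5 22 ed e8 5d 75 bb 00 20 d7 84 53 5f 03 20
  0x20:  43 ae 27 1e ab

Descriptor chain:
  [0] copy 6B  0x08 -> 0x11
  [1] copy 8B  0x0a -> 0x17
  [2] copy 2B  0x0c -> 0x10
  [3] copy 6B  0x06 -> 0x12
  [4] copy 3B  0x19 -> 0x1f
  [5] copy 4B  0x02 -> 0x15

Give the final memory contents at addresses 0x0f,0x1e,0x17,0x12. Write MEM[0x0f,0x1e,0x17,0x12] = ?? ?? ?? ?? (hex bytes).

MEM[0x0f,0x1e,0x17,0x12] = 09 6e 48 14

  after D0: wrote 6B at 0x11 = 6e6b86aece97
  after D1: wrote 8B at 0x17 = 86aece979809c76e
  after D2: wrote 2B at 0x10 = ce97
  after D3: wrote 6B at 0x12 = 14c76e6b86ae
  after D4: wrote 3B at 0x1f = ce9798
  after D5: wrote 4B at 0x15 = fc17489f
query mem[0x0f]=0x09, mem[0x1e]=0x6e, mem[0x17]=0x48, mem[0x12]=0x14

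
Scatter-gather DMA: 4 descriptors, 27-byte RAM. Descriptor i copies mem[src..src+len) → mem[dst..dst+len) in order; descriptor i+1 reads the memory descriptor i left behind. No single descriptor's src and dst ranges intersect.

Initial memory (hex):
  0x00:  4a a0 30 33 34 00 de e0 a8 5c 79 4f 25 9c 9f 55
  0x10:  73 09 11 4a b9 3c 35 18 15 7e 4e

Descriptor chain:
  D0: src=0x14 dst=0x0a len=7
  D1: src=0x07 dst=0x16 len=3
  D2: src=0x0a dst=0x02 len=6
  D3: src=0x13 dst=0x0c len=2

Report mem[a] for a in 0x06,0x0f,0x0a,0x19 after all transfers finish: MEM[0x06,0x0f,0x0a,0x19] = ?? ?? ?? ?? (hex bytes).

MEM[0x06,0x0f,0x0a,0x19] = 15 7e b9 7e

#0 dst[0x0a+7] := {0xb9,0x3c,0x35,0x18,0x15,0x7e,0x4e}
#1 dst[0x16+3] := {0xe0,0xa8,0x5c}
#2 dst[0x02+6] := {0xb9,0x3c,0x35,0x18,0x15,0x7e}
#3 dst[0x0c+2] := {0x4a,0xb9}
query mem[0x06]=0x15, mem[0x0f]=0x7e, mem[0x0a]=0xb9, mem[0x19]=0x7e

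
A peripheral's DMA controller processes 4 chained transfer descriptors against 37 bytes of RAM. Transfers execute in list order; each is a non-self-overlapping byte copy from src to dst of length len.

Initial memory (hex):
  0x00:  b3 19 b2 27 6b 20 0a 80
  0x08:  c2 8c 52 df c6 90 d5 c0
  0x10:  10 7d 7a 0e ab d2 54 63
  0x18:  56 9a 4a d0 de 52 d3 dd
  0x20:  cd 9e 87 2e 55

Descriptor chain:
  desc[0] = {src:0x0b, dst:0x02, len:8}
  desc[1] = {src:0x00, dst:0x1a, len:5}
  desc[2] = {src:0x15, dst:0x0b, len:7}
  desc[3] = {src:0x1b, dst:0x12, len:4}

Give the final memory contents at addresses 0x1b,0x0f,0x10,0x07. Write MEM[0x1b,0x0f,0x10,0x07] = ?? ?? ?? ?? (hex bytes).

#0 dst[0x02+8] := {0xdf,0xc6,0x90,0xd5,0xc0,0x10,0x7d,0x7a}
#1 dst[0x1a+5] := {0xb3,0x19,0xdf,0xc6,0x90}
#2 dst[0x0b+7] := {0xd2,0x54,0x63,0x56,0x9a,0xb3,0x19}
#3 dst[0x12+4] := {0x19,0xdf,0xc6,0x90}
query mem[0x1b]=0x19, mem[0x0f]=0x9a, mem[0x10]=0xb3, mem[0x07]=0x10

MEM[0x1b,0x0f,0x10,0x07] = 19 9a b3 10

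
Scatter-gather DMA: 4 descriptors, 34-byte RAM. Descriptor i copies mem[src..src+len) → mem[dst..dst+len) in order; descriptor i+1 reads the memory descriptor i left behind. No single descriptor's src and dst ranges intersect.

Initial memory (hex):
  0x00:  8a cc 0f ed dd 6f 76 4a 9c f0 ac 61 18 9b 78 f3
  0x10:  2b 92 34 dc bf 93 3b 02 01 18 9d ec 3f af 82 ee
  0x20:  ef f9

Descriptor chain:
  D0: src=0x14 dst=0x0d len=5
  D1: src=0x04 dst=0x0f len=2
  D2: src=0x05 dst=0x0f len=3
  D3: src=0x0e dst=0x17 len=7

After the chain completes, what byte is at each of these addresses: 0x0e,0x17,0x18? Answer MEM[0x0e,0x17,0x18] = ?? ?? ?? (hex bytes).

MEM[0x0e,0x17,0x18] = 93 93 6f

  after D0: wrote 5B at 0x0d = bf933b0201
  after D1: wrote 2B at 0x0f = dd6f
  after D2: wrote 3B at 0x0f = 6f764a
  after D3: wrote 7B at 0x17 = 936f764a34dcbf
query mem[0x0e]=0x93, mem[0x17]=0x93, mem[0x18]=0x6f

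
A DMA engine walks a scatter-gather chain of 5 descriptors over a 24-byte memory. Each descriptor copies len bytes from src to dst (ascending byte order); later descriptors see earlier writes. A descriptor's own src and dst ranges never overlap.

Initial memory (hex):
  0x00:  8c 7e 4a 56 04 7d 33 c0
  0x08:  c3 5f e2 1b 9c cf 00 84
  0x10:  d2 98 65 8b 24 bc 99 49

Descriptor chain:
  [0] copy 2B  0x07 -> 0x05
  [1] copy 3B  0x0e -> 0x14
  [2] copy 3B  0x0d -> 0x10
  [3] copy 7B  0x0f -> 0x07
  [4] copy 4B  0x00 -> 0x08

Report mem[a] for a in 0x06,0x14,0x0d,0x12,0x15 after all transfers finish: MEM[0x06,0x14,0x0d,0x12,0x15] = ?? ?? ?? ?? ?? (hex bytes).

#0 dst[0x05+2] := {0xc0,0xc3}
#1 dst[0x14+3] := {0x00,0x84,0xd2}
#2 dst[0x10+3] := {0xcf,0x00,0x84}
#3 dst[0x07+7] := {0x84,0xcf,0x00,0x84,0x8b,0x00,0x84}
#4 dst[0x08+4] := {0x8c,0x7e,0x4a,0x56}
query mem[0x06]=0xc3, mem[0x14]=0x00, mem[0x0d]=0x84, mem[0x12]=0x84, mem[0x15]=0x84

MEM[0x06,0x14,0x0d,0x12,0x15] = c3 00 84 84 84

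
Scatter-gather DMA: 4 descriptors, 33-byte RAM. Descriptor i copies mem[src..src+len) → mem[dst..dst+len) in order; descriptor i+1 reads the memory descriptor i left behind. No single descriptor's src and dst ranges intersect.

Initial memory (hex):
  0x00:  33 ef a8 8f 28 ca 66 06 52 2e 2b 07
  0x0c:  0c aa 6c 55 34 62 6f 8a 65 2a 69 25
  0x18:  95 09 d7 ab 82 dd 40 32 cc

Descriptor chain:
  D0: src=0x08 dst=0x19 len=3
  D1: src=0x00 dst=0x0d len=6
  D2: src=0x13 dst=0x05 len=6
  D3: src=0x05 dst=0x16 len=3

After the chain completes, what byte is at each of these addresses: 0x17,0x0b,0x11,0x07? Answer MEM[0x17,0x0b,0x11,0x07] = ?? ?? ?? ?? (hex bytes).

MEM[0x17,0x0b,0x11,0x07] = 65 07 28 2a

[0] 0x08->0x19 len=3 : 52 2e 2b
[1] 0x00->0x0d len=6 : 33 ef a8 8f 28 ca
[2] 0x13->0x05 len=6 : 8a 65 2a 69 25 95
[3] 0x05->0x16 len=3 : 8a 65 2a
query mem[0x17]=0x65, mem[0x0b]=0x07, mem[0x11]=0x28, mem[0x07]=0x2a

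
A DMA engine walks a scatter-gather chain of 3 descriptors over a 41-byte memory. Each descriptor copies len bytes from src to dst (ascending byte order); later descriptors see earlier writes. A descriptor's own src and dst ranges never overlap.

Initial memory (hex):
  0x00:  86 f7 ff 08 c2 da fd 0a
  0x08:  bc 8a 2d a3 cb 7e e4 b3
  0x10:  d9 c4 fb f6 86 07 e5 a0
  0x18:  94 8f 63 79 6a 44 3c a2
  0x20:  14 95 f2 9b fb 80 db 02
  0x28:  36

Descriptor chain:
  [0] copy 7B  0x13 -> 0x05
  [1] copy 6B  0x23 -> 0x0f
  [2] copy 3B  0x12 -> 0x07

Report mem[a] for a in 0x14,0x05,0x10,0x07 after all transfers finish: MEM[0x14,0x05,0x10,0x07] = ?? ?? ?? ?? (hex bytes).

MEM[0x14,0x05,0x10,0x07] = 36 f6 fb db

[0] 0x13->0x05 len=7 : f6 86 07 e5 a0 94 8f
[1] 0x23->0x0f len=6 : 9b fb 80 db 02 36
[2] 0x12->0x07 len=3 : db 02 36
query mem[0x14]=0x36, mem[0x05]=0xf6, mem[0x10]=0xfb, mem[0x07]=0xdb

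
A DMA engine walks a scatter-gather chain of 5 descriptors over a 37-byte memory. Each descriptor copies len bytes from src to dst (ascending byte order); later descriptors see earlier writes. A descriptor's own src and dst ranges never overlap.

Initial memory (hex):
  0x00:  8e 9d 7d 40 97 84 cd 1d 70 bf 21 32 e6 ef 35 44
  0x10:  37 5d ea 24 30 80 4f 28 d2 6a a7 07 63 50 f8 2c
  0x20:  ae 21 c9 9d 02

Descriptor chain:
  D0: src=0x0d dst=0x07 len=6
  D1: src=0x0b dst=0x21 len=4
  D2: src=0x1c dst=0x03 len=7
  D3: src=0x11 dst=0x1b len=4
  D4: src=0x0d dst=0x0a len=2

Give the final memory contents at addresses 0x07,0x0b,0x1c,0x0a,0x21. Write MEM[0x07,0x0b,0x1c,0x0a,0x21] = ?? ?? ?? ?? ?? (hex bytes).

  after D0: wrote 6B at 0x07 = ef3544375dea
  after D1: wrote 4B at 0x21 = 5deaef35
  after D2: wrote 7B at 0x03 = 6350f82cae5dea
  after D3: wrote 4B at 0x1b = 5dea2430
  after D4: wrote 2B at 0x0a = ef35
query mem[0x07]=0xae, mem[0x0b]=0x35, mem[0x1c]=0xea, mem[0x0a]=0xef, mem[0x21]=0x5d

MEM[0x07,0x0b,0x1c,0x0a,0x21] = ae 35 ea ef 5d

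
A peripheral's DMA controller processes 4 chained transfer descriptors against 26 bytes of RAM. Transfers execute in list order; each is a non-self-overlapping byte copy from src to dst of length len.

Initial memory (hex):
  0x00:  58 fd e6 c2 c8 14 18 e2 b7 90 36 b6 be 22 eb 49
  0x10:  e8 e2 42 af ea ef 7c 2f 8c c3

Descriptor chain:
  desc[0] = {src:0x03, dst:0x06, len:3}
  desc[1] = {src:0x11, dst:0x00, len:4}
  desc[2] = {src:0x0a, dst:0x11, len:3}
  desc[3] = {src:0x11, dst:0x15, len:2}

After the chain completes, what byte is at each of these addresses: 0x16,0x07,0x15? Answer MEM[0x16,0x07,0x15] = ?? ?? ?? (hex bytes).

#0 dst[0x06+3] := {0xc2,0xc8,0x14}
#1 dst[0x00+4] := {0xe2,0x42,0xaf,0xea}
#2 dst[0x11+3] := {0x36,0xb6,0xbe}
#3 dst[0x15+2] := {0x36,0xb6}
query mem[0x16]=0xb6, mem[0x07]=0xc8, mem[0x15]=0x36

MEM[0x16,0x07,0x15] = b6 c8 36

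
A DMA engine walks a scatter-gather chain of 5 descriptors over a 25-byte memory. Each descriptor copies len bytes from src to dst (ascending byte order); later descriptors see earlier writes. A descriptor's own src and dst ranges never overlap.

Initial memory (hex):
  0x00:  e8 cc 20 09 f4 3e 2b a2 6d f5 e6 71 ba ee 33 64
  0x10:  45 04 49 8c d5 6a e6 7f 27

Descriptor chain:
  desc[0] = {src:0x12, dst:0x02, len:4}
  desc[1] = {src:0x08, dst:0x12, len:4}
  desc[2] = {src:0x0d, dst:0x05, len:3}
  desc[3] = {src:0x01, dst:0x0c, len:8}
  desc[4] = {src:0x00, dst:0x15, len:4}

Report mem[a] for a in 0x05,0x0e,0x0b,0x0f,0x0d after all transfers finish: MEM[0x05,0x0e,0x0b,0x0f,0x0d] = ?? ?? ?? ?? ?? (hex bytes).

MEM[0x05,0x0e,0x0b,0x0f,0x0d] = ee 8c 71 d5 49

[0] 0x12->0x02 len=4 : 49 8c d5 6a
[1] 0x08->0x12 len=4 : 6d f5 e6 71
[2] 0x0d->0x05 len=3 : ee 33 64
[3] 0x01->0x0c len=8 : cc 49 8c d5 ee 33 64 6d
[4] 0x00->0x15 len=4 : e8 cc 49 8c
query mem[0x05]=0xee, mem[0x0e]=0x8c, mem[0x0b]=0x71, mem[0x0f]=0xd5, mem[0x0d]=0x49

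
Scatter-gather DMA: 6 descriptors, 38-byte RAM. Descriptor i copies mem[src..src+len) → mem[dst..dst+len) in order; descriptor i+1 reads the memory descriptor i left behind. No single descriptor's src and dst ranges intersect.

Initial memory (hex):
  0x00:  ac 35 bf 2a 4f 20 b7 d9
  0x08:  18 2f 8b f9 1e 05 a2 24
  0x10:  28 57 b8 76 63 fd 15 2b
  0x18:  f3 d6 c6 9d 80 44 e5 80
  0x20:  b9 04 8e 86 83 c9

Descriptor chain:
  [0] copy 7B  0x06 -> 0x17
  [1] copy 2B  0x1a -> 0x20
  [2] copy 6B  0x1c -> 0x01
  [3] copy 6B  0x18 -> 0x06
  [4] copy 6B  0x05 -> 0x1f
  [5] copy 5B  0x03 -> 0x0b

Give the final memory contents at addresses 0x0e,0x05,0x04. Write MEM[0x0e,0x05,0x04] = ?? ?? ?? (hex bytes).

#0 dst[0x17+7] := {0xb7,0xd9,0x18,0x2f,0x8b,0xf9,0x1e}
#1 dst[0x20+2] := {0x2f,0x8b}
#2 dst[0x01+6] := {0xf9,0x1e,0xe5,0x80,0x2f,0x8b}
#3 dst[0x06+6] := {0xd9,0x18,0x2f,0x8b,0xf9,0x1e}
#4 dst[0x1f+6] := {0x2f,0xd9,0x18,0x2f,0x8b,0xf9}
#5 dst[0x0b+5] := {0xe5,0x80,0x2f,0xd9,0x18}
query mem[0x0e]=0xd9, mem[0x05]=0x2f, mem[0x04]=0x80

MEM[0x0e,0x05,0x04] = d9 2f 80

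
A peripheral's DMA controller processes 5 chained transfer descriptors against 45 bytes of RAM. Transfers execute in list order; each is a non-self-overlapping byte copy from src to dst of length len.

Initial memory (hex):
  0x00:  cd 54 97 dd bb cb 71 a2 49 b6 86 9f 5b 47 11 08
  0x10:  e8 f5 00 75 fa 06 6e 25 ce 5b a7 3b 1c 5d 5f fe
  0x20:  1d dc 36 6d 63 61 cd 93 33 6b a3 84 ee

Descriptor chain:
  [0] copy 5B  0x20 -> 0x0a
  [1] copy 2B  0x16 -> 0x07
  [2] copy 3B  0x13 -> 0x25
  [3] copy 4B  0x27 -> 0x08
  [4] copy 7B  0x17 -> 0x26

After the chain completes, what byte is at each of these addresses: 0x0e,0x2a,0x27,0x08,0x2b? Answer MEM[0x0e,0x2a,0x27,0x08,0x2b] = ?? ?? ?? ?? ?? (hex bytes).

[0] 0x20->0x0a len=5 : 1d dc 36 6d 63
[1] 0x16->0x07 len=2 : 6e 25
[2] 0x13->0x25 len=3 : 75 fa 06
[3] 0x27->0x08 len=4 : 06 33 6b a3
[4] 0x17->0x26 len=7 : 25 ce 5b a7 3b 1c 5d
query mem[0x0e]=0x63, mem[0x2a]=0x3b, mem[0x27]=0xce, mem[0x08]=0x06, mem[0x2b]=0x1c

MEM[0x0e,0x2a,0x27,0x08,0x2b] = 63 3b ce 06 1c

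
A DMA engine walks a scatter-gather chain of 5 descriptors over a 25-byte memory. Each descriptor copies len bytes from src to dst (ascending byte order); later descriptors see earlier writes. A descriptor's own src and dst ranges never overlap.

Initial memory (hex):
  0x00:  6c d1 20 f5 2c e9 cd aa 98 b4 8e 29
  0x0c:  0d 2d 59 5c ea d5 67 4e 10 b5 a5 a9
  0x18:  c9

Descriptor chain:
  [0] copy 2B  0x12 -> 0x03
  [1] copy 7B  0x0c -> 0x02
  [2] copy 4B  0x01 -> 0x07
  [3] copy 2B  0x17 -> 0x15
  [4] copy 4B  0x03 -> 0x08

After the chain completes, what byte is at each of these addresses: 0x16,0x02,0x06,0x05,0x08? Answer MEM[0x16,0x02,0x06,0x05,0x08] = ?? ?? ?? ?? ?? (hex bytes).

MEM[0x16,0x02,0x06,0x05,0x08] = c9 0d ea 5c 2d

  after D0: wrote 2B at 0x03 = 674e
  after D1: wrote 7B at 0x02 = 0d2d595cead567
  after D2: wrote 4B at 0x07 = d10d2d59
  after D3: wrote 2B at 0x15 = a9c9
  after D4: wrote 4B at 0x08 = 2d595cea
query mem[0x16]=0xc9, mem[0x02]=0x0d, mem[0x06]=0xea, mem[0x05]=0x5c, mem[0x08]=0x2d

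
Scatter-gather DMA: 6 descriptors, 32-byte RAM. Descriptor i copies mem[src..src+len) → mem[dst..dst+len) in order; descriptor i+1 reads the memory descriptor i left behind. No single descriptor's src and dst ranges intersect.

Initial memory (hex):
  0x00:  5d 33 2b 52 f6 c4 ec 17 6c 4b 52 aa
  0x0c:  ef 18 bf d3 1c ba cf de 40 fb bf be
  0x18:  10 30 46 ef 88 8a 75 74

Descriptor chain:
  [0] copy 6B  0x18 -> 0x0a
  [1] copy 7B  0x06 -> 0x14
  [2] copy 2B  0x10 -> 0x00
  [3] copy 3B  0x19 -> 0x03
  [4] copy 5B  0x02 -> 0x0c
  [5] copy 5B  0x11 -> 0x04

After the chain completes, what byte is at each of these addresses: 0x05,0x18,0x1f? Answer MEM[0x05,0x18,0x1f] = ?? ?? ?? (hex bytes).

#0 dst[0x0a+6] := {0x10,0x30,0x46,0xef,0x88,0x8a}
#1 dst[0x14+7] := {0xec,0x17,0x6c,0x4b,0x10,0x30,0x46}
#2 dst[0x00+2] := {0x1c,0xba}
#3 dst[0x03+3] := {0x30,0x46,0xef}
#4 dst[0x0c+5] := {0x2b,0x30,0x46,0xef,0xec}
#5 dst[0x04+5] := {0xba,0xcf,0xde,0xec,0x17}
query mem[0x05]=0xcf, mem[0x18]=0x10, mem[0x1f]=0x74

MEM[0x05,0x18,0x1f] = cf 10 74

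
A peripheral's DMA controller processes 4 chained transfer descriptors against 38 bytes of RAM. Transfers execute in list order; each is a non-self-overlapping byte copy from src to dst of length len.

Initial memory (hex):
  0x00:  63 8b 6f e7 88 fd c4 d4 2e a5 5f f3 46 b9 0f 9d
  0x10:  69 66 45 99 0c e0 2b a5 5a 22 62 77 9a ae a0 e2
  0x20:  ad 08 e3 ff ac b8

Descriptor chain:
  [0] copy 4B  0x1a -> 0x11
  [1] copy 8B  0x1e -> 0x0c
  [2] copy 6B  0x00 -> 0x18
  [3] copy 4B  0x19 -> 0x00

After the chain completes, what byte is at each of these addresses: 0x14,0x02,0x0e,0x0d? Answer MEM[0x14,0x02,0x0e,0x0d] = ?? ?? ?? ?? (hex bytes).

MEM[0x14,0x02,0x0e,0x0d] = ae e7 ad e2

D0: mem[0x11..0x14] <- [62 77 9a ae]
D1: mem[0x0c..0x13] <- [a0 e2 ad 08 e3 ff ac b8]
D2: mem[0x18..0x1d] <- [63 8b 6f e7 88 fd]
D3: mem[0x00..0x03] <- [8b 6f e7 88]
query mem[0x14]=0xae, mem[0x02]=0xe7, mem[0x0e]=0xad, mem[0x0d]=0xe2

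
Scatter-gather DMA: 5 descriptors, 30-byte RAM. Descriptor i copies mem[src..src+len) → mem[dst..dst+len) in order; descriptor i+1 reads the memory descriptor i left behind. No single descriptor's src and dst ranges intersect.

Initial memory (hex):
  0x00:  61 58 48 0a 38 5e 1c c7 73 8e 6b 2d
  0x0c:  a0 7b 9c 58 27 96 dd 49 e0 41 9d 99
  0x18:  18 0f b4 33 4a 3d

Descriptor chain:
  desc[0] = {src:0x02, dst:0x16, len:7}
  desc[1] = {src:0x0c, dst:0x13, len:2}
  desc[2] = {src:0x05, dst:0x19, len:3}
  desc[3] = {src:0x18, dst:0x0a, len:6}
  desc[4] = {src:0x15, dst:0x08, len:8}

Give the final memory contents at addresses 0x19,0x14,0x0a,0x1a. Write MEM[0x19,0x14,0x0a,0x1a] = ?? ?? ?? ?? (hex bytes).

MEM[0x19,0x14,0x0a,0x1a] = 5e 7b 0a 1c

[0] 0x02->0x16 len=7 : 48 0a 38 5e 1c c7 73
[1] 0x0c->0x13 len=2 : a0 7b
[2] 0x05->0x19 len=3 : 5e 1c c7
[3] 0x18->0x0a len=6 : 38 5e 1c c7 73 3d
[4] 0x15->0x08 len=8 : 41 48 0a 38 5e 1c c7 73
query mem[0x19]=0x5e, mem[0x14]=0x7b, mem[0x0a]=0x0a, mem[0x1a]=0x1c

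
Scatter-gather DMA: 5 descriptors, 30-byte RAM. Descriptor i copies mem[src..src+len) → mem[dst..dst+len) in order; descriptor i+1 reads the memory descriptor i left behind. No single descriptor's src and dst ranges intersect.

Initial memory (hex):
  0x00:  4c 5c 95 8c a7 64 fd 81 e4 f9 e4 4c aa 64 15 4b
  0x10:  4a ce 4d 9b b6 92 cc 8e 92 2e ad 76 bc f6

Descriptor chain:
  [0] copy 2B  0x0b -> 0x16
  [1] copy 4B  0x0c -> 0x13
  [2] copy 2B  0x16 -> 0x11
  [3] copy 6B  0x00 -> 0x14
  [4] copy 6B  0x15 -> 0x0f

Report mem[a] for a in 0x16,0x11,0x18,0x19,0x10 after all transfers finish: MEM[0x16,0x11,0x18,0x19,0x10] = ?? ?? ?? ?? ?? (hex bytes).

  after D0: wrote 2B at 0x16 = 4caa
  after D1: wrote 4B at 0x13 = aa64154b
  after D2: wrote 2B at 0x11 = 4baa
  after D3: wrote 6B at 0x14 = 4c5c958ca764
  after D4: wrote 6B at 0x0f = 5c958ca764ad
query mem[0x16]=0x95, mem[0x11]=0x8c, mem[0x18]=0xa7, mem[0x19]=0x64, mem[0x10]=0x95

MEM[0x16,0x11,0x18,0x19,0x10] = 95 8c a7 64 95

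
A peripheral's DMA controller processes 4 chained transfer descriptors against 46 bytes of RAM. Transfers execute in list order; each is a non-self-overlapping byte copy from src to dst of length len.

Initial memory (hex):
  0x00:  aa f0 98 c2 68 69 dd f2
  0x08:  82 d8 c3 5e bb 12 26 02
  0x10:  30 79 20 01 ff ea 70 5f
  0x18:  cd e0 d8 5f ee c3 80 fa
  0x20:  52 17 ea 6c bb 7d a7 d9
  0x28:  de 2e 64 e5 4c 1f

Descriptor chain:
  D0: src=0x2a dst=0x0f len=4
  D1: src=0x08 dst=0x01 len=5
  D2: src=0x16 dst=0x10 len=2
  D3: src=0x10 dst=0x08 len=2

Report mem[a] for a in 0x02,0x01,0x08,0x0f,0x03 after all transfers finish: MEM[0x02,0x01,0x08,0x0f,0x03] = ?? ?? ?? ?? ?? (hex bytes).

[0] 0x2a->0x0f len=4 : 64 e5 4c 1f
[1] 0x08->0x01 len=5 : 82 d8 c3 5e bb
[2] 0x16->0x10 len=2 : 70 5f
[3] 0x10->0x08 len=2 : 70 5f
query mem[0x02]=0xd8, mem[0x01]=0x82, mem[0x08]=0x70, mem[0x0f]=0x64, mem[0x03]=0xc3

MEM[0x02,0x01,0x08,0x0f,0x03] = d8 82 70 64 c3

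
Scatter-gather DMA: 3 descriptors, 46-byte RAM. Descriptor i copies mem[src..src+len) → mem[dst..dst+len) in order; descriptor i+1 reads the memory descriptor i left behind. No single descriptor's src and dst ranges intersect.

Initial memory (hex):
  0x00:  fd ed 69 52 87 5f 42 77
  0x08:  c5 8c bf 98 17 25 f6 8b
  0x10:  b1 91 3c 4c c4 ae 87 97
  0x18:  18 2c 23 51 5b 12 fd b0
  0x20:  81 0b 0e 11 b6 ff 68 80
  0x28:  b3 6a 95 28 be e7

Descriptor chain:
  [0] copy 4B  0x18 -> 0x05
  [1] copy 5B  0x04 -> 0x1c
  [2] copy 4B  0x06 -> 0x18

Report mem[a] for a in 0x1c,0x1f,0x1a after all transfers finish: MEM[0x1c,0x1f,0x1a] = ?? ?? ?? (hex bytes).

D0: mem[0x05..0x08] <- [18 2c 23 51]
D1: mem[0x1c..0x20] <- [87 18 2c 23 51]
D2: mem[0x18..0x1b] <- [2c 23 51 8c]
query mem[0x1c]=0x87, mem[0x1f]=0x23, mem[0x1a]=0x51

MEM[0x1c,0x1f,0x1a] = 87 23 51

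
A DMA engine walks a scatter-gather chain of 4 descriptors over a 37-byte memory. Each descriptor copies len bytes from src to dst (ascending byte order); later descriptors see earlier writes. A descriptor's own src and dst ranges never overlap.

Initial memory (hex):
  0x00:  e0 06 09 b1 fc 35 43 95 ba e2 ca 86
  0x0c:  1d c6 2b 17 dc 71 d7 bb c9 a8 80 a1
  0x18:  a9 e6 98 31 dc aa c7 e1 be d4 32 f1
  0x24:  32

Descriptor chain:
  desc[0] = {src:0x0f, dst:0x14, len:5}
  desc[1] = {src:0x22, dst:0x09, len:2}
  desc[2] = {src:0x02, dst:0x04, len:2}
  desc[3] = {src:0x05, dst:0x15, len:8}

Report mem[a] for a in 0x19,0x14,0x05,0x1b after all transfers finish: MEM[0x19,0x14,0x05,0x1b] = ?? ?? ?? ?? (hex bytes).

MEM[0x19,0x14,0x05,0x1b] = 32 17 b1 86

  after D0: wrote 5B at 0x14 = 17dc71d7bb
  after D1: wrote 2B at 0x09 = 32f1
  after D2: wrote 2B at 0x04 = 09b1
  after D3: wrote 8B at 0x15 = b14395ba32f1861d
query mem[0x19]=0x32, mem[0x14]=0x17, mem[0x05]=0xb1, mem[0x1b]=0x86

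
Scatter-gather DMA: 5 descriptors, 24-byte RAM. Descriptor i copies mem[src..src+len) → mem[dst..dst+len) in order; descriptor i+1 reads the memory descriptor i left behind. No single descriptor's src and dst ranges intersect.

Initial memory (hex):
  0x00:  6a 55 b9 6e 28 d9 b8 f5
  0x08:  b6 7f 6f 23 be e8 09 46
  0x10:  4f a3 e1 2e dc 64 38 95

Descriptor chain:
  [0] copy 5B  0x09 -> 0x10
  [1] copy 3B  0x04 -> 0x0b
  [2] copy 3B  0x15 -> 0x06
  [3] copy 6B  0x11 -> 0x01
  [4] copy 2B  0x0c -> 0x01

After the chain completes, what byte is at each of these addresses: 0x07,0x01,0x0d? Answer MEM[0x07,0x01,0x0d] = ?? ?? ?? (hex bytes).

  after D0: wrote 5B at 0x10 = 7f6f23bee8
  after D1: wrote 3B at 0x0b = 28d9b8
  after D2: wrote 3B at 0x06 = 643895
  after D3: wrote 6B at 0x01 = 6f23bee86438
  after D4: wrote 2B at 0x01 = d9b8
query mem[0x07]=0x38, mem[0x01]=0xd9, mem[0x0d]=0xb8

MEM[0x07,0x01,0x0d] = 38 d9 b8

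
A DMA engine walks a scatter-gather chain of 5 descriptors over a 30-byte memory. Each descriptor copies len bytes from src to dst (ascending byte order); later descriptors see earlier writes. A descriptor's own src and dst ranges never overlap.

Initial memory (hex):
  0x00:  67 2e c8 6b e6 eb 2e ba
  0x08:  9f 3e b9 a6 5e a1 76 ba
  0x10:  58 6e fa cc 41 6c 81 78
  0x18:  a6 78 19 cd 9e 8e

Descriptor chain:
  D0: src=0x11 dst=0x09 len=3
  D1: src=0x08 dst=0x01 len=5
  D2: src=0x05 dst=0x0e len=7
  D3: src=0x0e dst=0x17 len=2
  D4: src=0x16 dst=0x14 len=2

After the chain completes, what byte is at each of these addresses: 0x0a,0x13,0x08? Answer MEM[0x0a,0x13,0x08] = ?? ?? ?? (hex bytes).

[0] 0x11->0x09 len=3 : 6e fa cc
[1] 0x08->0x01 len=5 : 9f 6e fa cc 5e
[2] 0x05->0x0e len=7 : 5e 2e ba 9f 6e fa cc
[3] 0x0e->0x17 len=2 : 5e 2e
[4] 0x16->0x14 len=2 : 81 5e
query mem[0x0a]=0xfa, mem[0x13]=0xfa, mem[0x08]=0x9f

MEM[0x0a,0x13,0x08] = fa fa 9f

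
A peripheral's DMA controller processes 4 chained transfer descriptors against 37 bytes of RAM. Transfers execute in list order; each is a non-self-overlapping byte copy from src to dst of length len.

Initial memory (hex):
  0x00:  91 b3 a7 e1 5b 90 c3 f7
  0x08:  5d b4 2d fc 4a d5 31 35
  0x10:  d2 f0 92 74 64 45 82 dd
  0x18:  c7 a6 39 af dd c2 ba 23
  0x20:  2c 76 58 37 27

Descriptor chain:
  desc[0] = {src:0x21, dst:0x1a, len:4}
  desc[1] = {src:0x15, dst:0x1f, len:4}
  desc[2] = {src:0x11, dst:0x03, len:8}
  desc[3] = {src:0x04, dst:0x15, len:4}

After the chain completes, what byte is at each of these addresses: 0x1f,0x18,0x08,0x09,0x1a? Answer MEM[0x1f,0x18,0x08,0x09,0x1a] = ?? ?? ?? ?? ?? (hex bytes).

MEM[0x1f,0x18,0x08,0x09,0x1a] = 45 45 82 dd 76

D0: mem[0x1a..0x1d] <- [76 58 37 27]
D1: mem[0x1f..0x22] <- [45 82 dd c7]
D2: mem[0x03..0x0a] <- [f0 92 74 64 45 82 dd c7]
D3: mem[0x15..0x18] <- [92 74 64 45]
query mem[0x1f]=0x45, mem[0x18]=0x45, mem[0x08]=0x82, mem[0x09]=0xdd, mem[0x1a]=0x76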